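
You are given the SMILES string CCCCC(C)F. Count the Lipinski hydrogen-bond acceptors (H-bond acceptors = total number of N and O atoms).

N atoms: 0; O atoms: 0.
Lipinski HBA = 0 + 0 = 0.

0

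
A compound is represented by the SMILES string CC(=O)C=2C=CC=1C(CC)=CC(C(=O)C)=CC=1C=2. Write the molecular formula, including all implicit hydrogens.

C16H16O2

Walk through each heavy atom and fill implicit hydrogens from standard valence (C 4, N 3, O 2, S 2, halogen 1):
  atom 1: C, bond orders sum to 1 (valence 4) → 3 H
  atom 2: C, bond orders sum to 4 (valence 4) → 0 H
  atom 3: O, bond orders sum to 2 (valence 2) → 0 H
  atom 4: C, bond orders sum to 4 (valence 4) → 0 H
  atom 5: C, bond orders sum to 3 (valence 4) → 1 H
  atom 6: C, bond orders sum to 3 (valence 4) → 1 H
  atom 7: C, bond orders sum to 4 (valence 4) → 0 H
  atom 8: C, bond orders sum to 4 (valence 4) → 0 H
  atom 9: C, bond orders sum to 2 (valence 4) → 2 H
  atom 10: C, bond orders sum to 1 (valence 4) → 3 H
  atom 11: C, bond orders sum to 3 (valence 4) → 1 H
  atom 12: C, bond orders sum to 4 (valence 4) → 0 H
  atom 13: C, bond orders sum to 4 (valence 4) → 0 H
  atom 14: O, bond orders sum to 2 (valence 2) → 0 H
  atom 15: C, bond orders sum to 1 (valence 4) → 3 H
  atom 16: C, bond orders sum to 3 (valence 4) → 1 H
  atom 17: C, bond orders sum to 4 (valence 4) → 0 H
  atom 18: C, bond orders sum to 3 (valence 4) → 1 H
Totals → C:16, H:16, O:2.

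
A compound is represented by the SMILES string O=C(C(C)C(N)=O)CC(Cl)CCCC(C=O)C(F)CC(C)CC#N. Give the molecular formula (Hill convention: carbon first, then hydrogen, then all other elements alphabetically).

C17H26ClFN2O3

Walk through each heavy atom and fill implicit hydrogens from standard valence (C 4, N 3, O 2, S 2, halogen 1):
  atom 1: O, bond orders sum to 2 (valence 2) → 0 H
  atom 2: C, bond orders sum to 4 (valence 4) → 0 H
  atom 3: C, bond orders sum to 3 (valence 4) → 1 H
  atom 4: C, bond orders sum to 1 (valence 4) → 3 H
  atom 5: C, bond orders sum to 4 (valence 4) → 0 H
  atom 6: N, bond orders sum to 1 (valence 3) → 2 H
  atom 7: O, bond orders sum to 2 (valence 2) → 0 H
  atom 8: C, bond orders sum to 2 (valence 4) → 2 H
  atom 9: C, bond orders sum to 3 (valence 4) → 1 H
  atom 10: Cl (halogen, monovalent) → 0 H
  atom 11: C, bond orders sum to 2 (valence 4) → 2 H
  atom 12: C, bond orders sum to 2 (valence 4) → 2 H
  atom 13: C, bond orders sum to 2 (valence 4) → 2 H
  atom 14: C, bond orders sum to 3 (valence 4) → 1 H
  atom 15: C, bond orders sum to 3 (valence 4) → 1 H
  atom 16: O, bond orders sum to 2 (valence 2) → 0 H
  atom 17: C, bond orders sum to 3 (valence 4) → 1 H
  atom 18: F (halogen, monovalent) → 0 H
  atom 19: C, bond orders sum to 2 (valence 4) → 2 H
  atom 20: C, bond orders sum to 3 (valence 4) → 1 H
  atom 21: C, bond orders sum to 1 (valence 4) → 3 H
  atom 22: C, bond orders sum to 2 (valence 4) → 2 H
  atom 23: C, bond orders sum to 4 (valence 4) → 0 H
  atom 24: N, bond orders sum to 3 (valence 3) → 0 H
Totals → C:17, H:26, Cl:1, F:1, N:2, O:3.
In Hill order: C17H26ClFN2O3.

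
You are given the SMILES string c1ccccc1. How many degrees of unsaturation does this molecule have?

4

Molecular formula: C6H6.
DoU = (2C + 2 + N − H − X) / 2, where X is the halogen count and O/S are ignored.
    = (2·6 + 2 + 0 − 6 − 0) / 2 = 8 / 2 = 4.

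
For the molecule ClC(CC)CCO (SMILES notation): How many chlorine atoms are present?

Scan the SMILES for Cl atoms (remember two-letter symbols like Cl and Br are single atoms).
Chlorine count: 1.

1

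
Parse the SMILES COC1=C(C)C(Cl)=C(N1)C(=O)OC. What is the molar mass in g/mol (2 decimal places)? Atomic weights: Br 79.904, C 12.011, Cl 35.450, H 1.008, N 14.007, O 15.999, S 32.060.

203.62 g/mol

First, the molecular formula is C8H10ClNO3 (counting implicit H from valence).
  C: 8 × 12.011 = 96.088
  Cl: 1 × 35.450 = 35.450
  H: 10 × 1.008 = 10.080
  N: 1 × 14.007 = 14.007
  O: 3 × 15.999 = 47.997
Sum: 8×12.011 + 1×35.450 + 10×1.008 + 1×14.007 + 3×15.999 = 203.622 → 203.62 g/mol.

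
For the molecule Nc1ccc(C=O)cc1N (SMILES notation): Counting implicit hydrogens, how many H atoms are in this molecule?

Walk through each heavy atom and fill implicit hydrogens from standard valence (C 4, N 3, O 2, S 2, halogen 1); for lowercase aromatic atoms, an aromatic c carries 1 H when it has two neighbours and 0 H with three, and aromatic n carries 0 H:
  atom 1: N, bond orders sum to 1 (valence 3) → 2 H
  atom 2: aromatic c, 3 neighbours → 0 H
  atom 3: aromatic c, 2 neighbours → 1 H
  atom 4: aromatic c, 2 neighbours → 1 H
  atom 5: aromatic c, 3 neighbours → 0 H
  atom 6: C, bond orders sum to 3 (valence 4) → 1 H
  atom 7: O, bond orders sum to 2 (valence 2) → 0 H
  atom 8: aromatic c, 2 neighbours → 1 H
  atom 9: aromatic c, 3 neighbours → 0 H
  atom 10: N, bond orders sum to 1 (valence 3) → 2 H
Total hydrogens: 8.

8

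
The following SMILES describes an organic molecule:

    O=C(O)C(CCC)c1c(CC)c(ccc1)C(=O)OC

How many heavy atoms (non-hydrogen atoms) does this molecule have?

Every atom symbol written in the SMILES (organic subset) is one heavy atom; implicit H are not written.
Heavy atoms by element → C:15, O:4.
Total: 19.

19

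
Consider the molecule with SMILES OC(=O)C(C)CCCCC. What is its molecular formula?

Walk through each heavy atom and fill implicit hydrogens from standard valence (C 4, N 3, O 2, S 2, halogen 1):
  atom 1: O, bond orders sum to 1 (valence 2) → 1 H
  atom 2: C, bond orders sum to 4 (valence 4) → 0 H
  atom 3: O, bond orders sum to 2 (valence 2) → 0 H
  atom 4: C, bond orders sum to 3 (valence 4) → 1 H
  atom 5: C, bond orders sum to 1 (valence 4) → 3 H
  atom 6: C, bond orders sum to 2 (valence 4) → 2 H
  atom 7: C, bond orders sum to 2 (valence 4) → 2 H
  atom 8: C, bond orders sum to 2 (valence 4) → 2 H
  atom 9: C, bond orders sum to 2 (valence 4) → 2 H
  atom 10: C, bond orders sum to 1 (valence 4) → 3 H
Totals → C:8, H:16, O:2.

C8H16O2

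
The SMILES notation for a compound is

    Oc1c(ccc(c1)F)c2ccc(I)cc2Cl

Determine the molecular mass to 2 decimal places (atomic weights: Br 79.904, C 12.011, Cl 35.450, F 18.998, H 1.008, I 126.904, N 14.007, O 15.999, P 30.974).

First, the molecular formula is C12H7ClFIO (counting implicit H from valence).
  C: 12 × 12.011 = 144.132
  Cl: 1 × 35.450 = 35.450
  F: 1 × 18.998 = 18.998
  H: 7 × 1.008 = 7.056
  I: 1 × 126.904 = 126.904
  O: 1 × 15.999 = 15.999
Sum: 12×12.011 + 1×35.450 + 1×18.998 + 7×1.008 + 1×126.904 + 1×15.999 = 348.539 → 348.54 g/mol.

348.54 g/mol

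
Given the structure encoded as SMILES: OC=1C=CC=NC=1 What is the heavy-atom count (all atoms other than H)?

7

Every atom symbol written in the SMILES (organic subset) is one heavy atom; implicit H are not written.
Heavy atoms by element → C:5, N:1, O:1.
Total: 7.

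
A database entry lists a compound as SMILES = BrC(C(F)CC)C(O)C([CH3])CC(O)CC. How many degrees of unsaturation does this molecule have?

Degree of unsaturation = (number of rings) + (number of π bonds).
Ring closures in the SMILES: 0.
π bonds: none → 0 DoU from unsaturation.
Total DoU = 0 + 0 = 0.

0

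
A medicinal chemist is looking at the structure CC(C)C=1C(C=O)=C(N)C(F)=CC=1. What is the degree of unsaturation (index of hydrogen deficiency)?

5

Molecular formula: C10H12FNO.
DoU = (2C + 2 + N − H − X) / 2, where X is the halogen count and O/S are ignored.
    = (2·10 + 2 + 1 − 12 − 1) / 2 = 10 / 2 = 5.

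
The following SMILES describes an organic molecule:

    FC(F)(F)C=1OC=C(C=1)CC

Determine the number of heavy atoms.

11

Every atom symbol written in the SMILES (organic subset) is one heavy atom; implicit H are not written.
Heavy atoms by element → C:7, F:3, O:1.
Total: 11.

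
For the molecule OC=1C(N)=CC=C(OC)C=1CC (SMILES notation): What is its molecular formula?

Walk through each heavy atom and fill implicit hydrogens from standard valence (C 4, N 3, O 2, S 2, halogen 1):
  atom 1: O, bond orders sum to 1 (valence 2) → 1 H
  atom 2: C, bond orders sum to 4 (valence 4) → 0 H
  atom 3: C, bond orders sum to 4 (valence 4) → 0 H
  atom 4: N, bond orders sum to 1 (valence 3) → 2 H
  atom 5: C, bond orders sum to 3 (valence 4) → 1 H
  atom 6: C, bond orders sum to 3 (valence 4) → 1 H
  atom 7: C, bond orders sum to 4 (valence 4) → 0 H
  atom 8: O, bond orders sum to 2 (valence 2) → 0 H
  atom 9: C, bond orders sum to 1 (valence 4) → 3 H
  atom 10: C, bond orders sum to 4 (valence 4) → 0 H
  atom 11: C, bond orders sum to 2 (valence 4) → 2 H
  atom 12: C, bond orders sum to 1 (valence 4) → 3 H
Totals → C:9, H:13, N:1, O:2.
In Hill order: C9H13NO2.

C9H13NO2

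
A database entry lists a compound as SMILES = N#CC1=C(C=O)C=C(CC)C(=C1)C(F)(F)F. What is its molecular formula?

C11H8F3NO

Walk through each heavy atom and fill implicit hydrogens from standard valence (C 4, N 3, O 2, S 2, halogen 1):
  atom 1: N, bond orders sum to 3 (valence 3) → 0 H
  atom 2: C, bond orders sum to 4 (valence 4) → 0 H
  atom 3: C, bond orders sum to 4 (valence 4) → 0 H
  atom 4: C, bond orders sum to 4 (valence 4) → 0 H
  atom 5: C, bond orders sum to 3 (valence 4) → 1 H
  atom 6: O, bond orders sum to 2 (valence 2) → 0 H
  atom 7: C, bond orders sum to 3 (valence 4) → 1 H
  atom 8: C, bond orders sum to 4 (valence 4) → 0 H
  atom 9: C, bond orders sum to 2 (valence 4) → 2 H
  atom 10: C, bond orders sum to 1 (valence 4) → 3 H
  atom 11: C, bond orders sum to 4 (valence 4) → 0 H
  atom 12: C, bond orders sum to 3 (valence 4) → 1 H
  atom 13: C, bond orders sum to 4 (valence 4) → 0 H
  atom 14: F (halogen, monovalent) → 0 H
  atom 15: F (halogen, monovalent) → 0 H
  atom 16: F (halogen, monovalent) → 0 H
Totals → C:11, H:8, F:3, N:1, O:1.
In Hill order: C11H8F3NO.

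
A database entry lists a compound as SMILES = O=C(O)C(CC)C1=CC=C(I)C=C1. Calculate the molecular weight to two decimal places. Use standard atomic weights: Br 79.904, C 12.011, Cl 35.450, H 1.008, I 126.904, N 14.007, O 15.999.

First, the molecular formula is C10H11IO2 (counting implicit H from valence).
  C: 10 × 12.011 = 120.110
  H: 11 × 1.008 = 11.088
  I: 1 × 126.904 = 126.904
  O: 2 × 15.999 = 31.998
Sum: 10×12.011 + 11×1.008 + 1×126.904 + 2×15.999 = 290.100 → 290.10 g/mol.

290.10 g/mol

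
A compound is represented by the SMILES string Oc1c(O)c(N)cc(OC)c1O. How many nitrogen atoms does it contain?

1

Scan the SMILES for N atoms (remember two-letter symbols like Cl and Br are single atoms).
Nitrogen count: 1.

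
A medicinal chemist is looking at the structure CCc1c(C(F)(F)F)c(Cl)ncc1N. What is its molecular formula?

Walk through each heavy atom and fill implicit hydrogens from standard valence (C 4, N 3, O 2, S 2, halogen 1); for lowercase aromatic atoms, an aromatic c carries 1 H when it has two neighbours and 0 H with three, and aromatic n carries 0 H:
  atom 1: C, bond orders sum to 1 (valence 4) → 3 H
  atom 2: C, bond orders sum to 2 (valence 4) → 2 H
  atom 3: aromatic c, 3 neighbours → 0 H
  atom 4: aromatic c, 3 neighbours → 0 H
  atom 5: C, bond orders sum to 4 (valence 4) → 0 H
  atom 6: F (halogen, monovalent) → 0 H
  atom 7: F (halogen, monovalent) → 0 H
  atom 8: F (halogen, monovalent) → 0 H
  atom 9: aromatic c, 3 neighbours → 0 H
  atom 10: Cl (halogen, monovalent) → 0 H
  atom 11: aromatic n, 2 neighbours → 0 H
  atom 12: aromatic c, 2 neighbours → 1 H
  atom 13: aromatic c, 3 neighbours → 0 H
  atom 14: N, bond orders sum to 1 (valence 3) → 2 H
Totals → C:8, H:8, Cl:1, F:3, N:2.
In Hill order: C8H8ClF3N2.

C8H8ClF3N2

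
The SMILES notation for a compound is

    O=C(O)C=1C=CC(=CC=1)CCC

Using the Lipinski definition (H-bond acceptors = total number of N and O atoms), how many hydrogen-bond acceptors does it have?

N atoms: 0; O atoms: 2.
Lipinski HBA = 0 + 2 = 2.

2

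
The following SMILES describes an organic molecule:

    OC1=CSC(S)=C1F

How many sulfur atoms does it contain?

2

Scan the SMILES for S atoms (remember two-letter symbols like Cl and Br are single atoms).
Sulfur count: 2.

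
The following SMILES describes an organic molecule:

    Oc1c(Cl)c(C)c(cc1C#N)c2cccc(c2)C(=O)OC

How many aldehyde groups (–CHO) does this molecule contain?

0

Scan the SMILES for the aldehyde motif — none present.
Groups that are present: 1 ester, 1 hydroxyl, 1 nitrile.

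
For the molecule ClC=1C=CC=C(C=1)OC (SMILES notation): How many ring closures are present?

1

In SMILES, each pair of matching ring-closure digits denotes one ring-closing bond; the number of such bonds equals the number of independent rings.
Ring-closure bonds here: 1.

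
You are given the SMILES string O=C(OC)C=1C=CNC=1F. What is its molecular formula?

Walk through each heavy atom and fill implicit hydrogens from standard valence (C 4, N 3, O 2, S 2, halogen 1):
  atom 1: O, bond orders sum to 2 (valence 2) → 0 H
  atom 2: C, bond orders sum to 4 (valence 4) → 0 H
  atom 3: O, bond orders sum to 2 (valence 2) → 0 H
  atom 4: C, bond orders sum to 1 (valence 4) → 3 H
  atom 5: C, bond orders sum to 4 (valence 4) → 0 H
  atom 6: C, bond orders sum to 3 (valence 4) → 1 H
  atom 7: C, bond orders sum to 3 (valence 4) → 1 H
  atom 8: N, bond orders sum to 2 (valence 3) → 1 H
  atom 9: C, bond orders sum to 4 (valence 4) → 0 H
  atom 10: F (halogen, monovalent) → 0 H
Totals → C:6, H:6, F:1, N:1, O:2.

C6H6FNO2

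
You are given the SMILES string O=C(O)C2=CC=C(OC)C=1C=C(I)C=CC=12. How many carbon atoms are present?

12

Count every carbon token in the SMILES (each C, including those in ring-closure positions and inside branches).
Carbon count: 12.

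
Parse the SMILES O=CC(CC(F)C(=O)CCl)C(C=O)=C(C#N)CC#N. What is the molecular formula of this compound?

Walk through each heavy atom and fill implicit hydrogens from standard valence (C 4, N 3, O 2, S 2, halogen 1):
  atom 1: O, bond orders sum to 2 (valence 2) → 0 H
  atom 2: C, bond orders sum to 3 (valence 4) → 1 H
  atom 3: C, bond orders sum to 3 (valence 4) → 1 H
  atom 4: C, bond orders sum to 2 (valence 4) → 2 H
  atom 5: C, bond orders sum to 3 (valence 4) → 1 H
  atom 6: F (halogen, monovalent) → 0 H
  atom 7: C, bond orders sum to 4 (valence 4) → 0 H
  atom 8: O, bond orders sum to 2 (valence 2) → 0 H
  atom 9: C, bond orders sum to 2 (valence 4) → 2 H
  atom 10: Cl (halogen, monovalent) → 0 H
  atom 11: C, bond orders sum to 4 (valence 4) → 0 H
  atom 12: C, bond orders sum to 3 (valence 4) → 1 H
  atom 13: O, bond orders sum to 2 (valence 2) → 0 H
  atom 14: C, bond orders sum to 4 (valence 4) → 0 H
  atom 15: C, bond orders sum to 4 (valence 4) → 0 H
  atom 16: N, bond orders sum to 3 (valence 3) → 0 H
  atom 17: C, bond orders sum to 2 (valence 4) → 2 H
  atom 18: C, bond orders sum to 4 (valence 4) → 0 H
  atom 19: N, bond orders sum to 3 (valence 3) → 0 H
Totals → C:12, H:10, Cl:1, F:1, N:2, O:3.

C12H10ClFN2O3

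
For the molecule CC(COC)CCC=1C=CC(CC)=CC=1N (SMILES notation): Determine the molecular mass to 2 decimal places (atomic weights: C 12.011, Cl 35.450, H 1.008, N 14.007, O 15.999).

First, the molecular formula is C14H23NO (counting implicit H from valence).
  C: 14 × 12.011 = 168.154
  H: 23 × 1.008 = 23.184
  N: 1 × 14.007 = 14.007
  O: 1 × 15.999 = 15.999
Sum: 14×12.011 + 23×1.008 + 1×14.007 + 1×15.999 = 221.344 → 221.34 g/mol.

221.34 g/mol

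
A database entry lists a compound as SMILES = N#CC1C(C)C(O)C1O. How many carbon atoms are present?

6

Count every carbon token in the SMILES (each C, including those in ring-closure positions and inside branches).
Carbon count: 6.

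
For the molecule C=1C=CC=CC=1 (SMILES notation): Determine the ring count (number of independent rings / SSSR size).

In SMILES, each pair of matching ring-closure digits denotes one ring-closing bond; the number of such bonds equals the number of independent rings.
Ring-closure bonds here: 1.

1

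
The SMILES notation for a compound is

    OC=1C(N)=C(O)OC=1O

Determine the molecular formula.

C4H5NO4

Walk through each heavy atom and fill implicit hydrogens from standard valence (C 4, N 3, O 2, S 2, halogen 1):
  atom 1: O, bond orders sum to 1 (valence 2) → 1 H
  atom 2: C, bond orders sum to 4 (valence 4) → 0 H
  atom 3: C, bond orders sum to 4 (valence 4) → 0 H
  atom 4: N, bond orders sum to 1 (valence 3) → 2 H
  atom 5: C, bond orders sum to 4 (valence 4) → 0 H
  atom 6: O, bond orders sum to 1 (valence 2) → 1 H
  atom 7: O, bond orders sum to 2 (valence 2) → 0 H
  atom 8: C, bond orders sum to 4 (valence 4) → 0 H
  atom 9: O, bond orders sum to 1 (valence 2) → 1 H
Totals → C:4, H:5, N:1, O:4.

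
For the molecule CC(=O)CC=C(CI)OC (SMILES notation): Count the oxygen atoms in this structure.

2

Scan the SMILES for O atoms (remember two-letter symbols like Cl and Br are single atoms).
Oxygen count: 2.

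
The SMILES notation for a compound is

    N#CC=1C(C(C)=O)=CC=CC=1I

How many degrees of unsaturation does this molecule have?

7

Molecular formula: C9H6INO.
DoU = (2C + 2 + N − H − X) / 2, where X is the halogen count and O/S are ignored.
    = (2·9 + 2 + 1 − 6 − 1) / 2 = 14 / 2 = 7.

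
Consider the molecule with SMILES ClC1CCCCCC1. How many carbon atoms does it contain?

Count every carbon token in the SMILES (each C, including those in ring-closure positions and inside branches).
Carbon count: 7.

7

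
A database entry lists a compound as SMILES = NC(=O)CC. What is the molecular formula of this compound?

Walk through each heavy atom and fill implicit hydrogens from standard valence (C 4, N 3, O 2, S 2, halogen 1):
  atom 1: N, bond orders sum to 1 (valence 3) → 2 H
  atom 2: C, bond orders sum to 4 (valence 4) → 0 H
  atom 3: O, bond orders sum to 2 (valence 2) → 0 H
  atom 4: C, bond orders sum to 2 (valence 4) → 2 H
  atom 5: C, bond orders sum to 1 (valence 4) → 3 H
Totals → C:3, H:7, N:1, O:1.
In Hill order: C3H7NO.

C3H7NO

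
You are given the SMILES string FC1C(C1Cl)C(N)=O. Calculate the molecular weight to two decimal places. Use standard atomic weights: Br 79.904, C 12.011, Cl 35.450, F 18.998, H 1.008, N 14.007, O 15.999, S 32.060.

First, the molecular formula is C4H5ClFNO (counting implicit H from valence).
  C: 4 × 12.011 = 48.044
  Cl: 1 × 35.450 = 35.450
  F: 1 × 18.998 = 18.998
  H: 5 × 1.008 = 5.040
  N: 1 × 14.007 = 14.007
  O: 1 × 15.999 = 15.999
Sum: 4×12.011 + 1×35.450 + 1×18.998 + 5×1.008 + 1×14.007 + 1×15.999 = 137.538 → 137.54 g/mol.

137.54 g/mol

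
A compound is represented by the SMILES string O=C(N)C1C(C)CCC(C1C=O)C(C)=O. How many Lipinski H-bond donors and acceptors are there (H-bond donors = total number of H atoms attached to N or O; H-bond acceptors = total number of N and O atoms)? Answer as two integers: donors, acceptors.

Donors: find every N or O and count the H atoms it carries.
  atom 1 (O): bond orders sum to 2 → 0 H
  atom 3 (N): bond orders sum to 1 → 2 H
  atom 12 (O): bond orders sum to 2 → 0 H
  atom 15 (O): bond orders sum to 2 → 0 H
Lipinski HBD = 2.
Acceptors: N atoms = 1, O atoms = 3 → HBA = 4.

2, 4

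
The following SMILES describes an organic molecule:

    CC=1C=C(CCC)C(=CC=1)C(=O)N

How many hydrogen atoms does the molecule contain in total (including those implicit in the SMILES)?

Walk through each heavy atom and fill implicit hydrogens from standard valence (C 4, N 3, O 2, S 2, halogen 1):
  atom 1: C, bond orders sum to 1 (valence 4) → 3 H
  atom 2: C, bond orders sum to 4 (valence 4) → 0 H
  atom 3: C, bond orders sum to 3 (valence 4) → 1 H
  atom 4: C, bond orders sum to 4 (valence 4) → 0 H
  atom 5: C, bond orders sum to 2 (valence 4) → 2 H
  atom 6: C, bond orders sum to 2 (valence 4) → 2 H
  atom 7: C, bond orders sum to 1 (valence 4) → 3 H
  atom 8: C, bond orders sum to 4 (valence 4) → 0 H
  atom 9: C, bond orders sum to 3 (valence 4) → 1 H
  atom 10: C, bond orders sum to 3 (valence 4) → 1 H
  atom 11: C, bond orders sum to 4 (valence 4) → 0 H
  atom 12: O, bond orders sum to 2 (valence 2) → 0 H
  atom 13: N, bond orders sum to 1 (valence 3) → 2 H
Total hydrogens: 15.

15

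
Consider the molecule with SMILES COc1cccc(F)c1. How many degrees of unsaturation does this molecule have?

4

Molecular formula: C7H7FO.
DoU = (2C + 2 + N − H − X) / 2, where X is the halogen count and O/S are ignored.
    = (2·7 + 2 + 0 − 7 − 1) / 2 = 8 / 2 = 4.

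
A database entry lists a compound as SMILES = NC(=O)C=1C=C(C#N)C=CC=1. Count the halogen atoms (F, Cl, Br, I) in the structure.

0

Scan the SMILES for the halogen motif — none present.
Groups that are present: 1 amide, 1 nitrile.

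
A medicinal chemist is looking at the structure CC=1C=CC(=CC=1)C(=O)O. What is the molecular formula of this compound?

Walk through each heavy atom and fill implicit hydrogens from standard valence (C 4, N 3, O 2, S 2, halogen 1):
  atom 1: C, bond orders sum to 1 (valence 4) → 3 H
  atom 2: C, bond orders sum to 4 (valence 4) → 0 H
  atom 3: C, bond orders sum to 3 (valence 4) → 1 H
  atom 4: C, bond orders sum to 3 (valence 4) → 1 H
  atom 5: C, bond orders sum to 4 (valence 4) → 0 H
  atom 6: C, bond orders sum to 3 (valence 4) → 1 H
  atom 7: C, bond orders sum to 3 (valence 4) → 1 H
  atom 8: C, bond orders sum to 4 (valence 4) → 0 H
  atom 9: O, bond orders sum to 2 (valence 2) → 0 H
  atom 10: O, bond orders sum to 1 (valence 2) → 1 H
Totals → C:8, H:8, O:2.
In Hill order: C8H8O2.

C8H8O2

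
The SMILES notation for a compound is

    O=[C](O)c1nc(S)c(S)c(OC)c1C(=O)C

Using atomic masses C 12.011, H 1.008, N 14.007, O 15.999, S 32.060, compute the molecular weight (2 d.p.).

259.29 g/mol

First, the molecular formula is C9H9NO4S2 (counting implicit H from valence).
  C: 9 × 12.011 = 108.099
  H: 9 × 1.008 = 9.072
  N: 1 × 14.007 = 14.007
  O: 4 × 15.999 = 63.996
  S: 2 × 32.060 = 64.120
Sum: 9×12.011 + 9×1.008 + 1×14.007 + 4×15.999 + 2×32.060 = 259.294 → 259.29 g/mol.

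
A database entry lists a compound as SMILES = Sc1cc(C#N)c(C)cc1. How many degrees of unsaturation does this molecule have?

6

Molecular formula: C8H7NS.
DoU = (2C + 2 + N − H − X) / 2, where X is the halogen count and O/S are ignored.
    = (2·8 + 2 + 1 − 7 − 0) / 2 = 12 / 2 = 6.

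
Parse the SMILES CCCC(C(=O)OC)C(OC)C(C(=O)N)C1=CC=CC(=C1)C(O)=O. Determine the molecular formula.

C17H23NO6

Walk through each heavy atom and fill implicit hydrogens from standard valence (C 4, N 3, O 2, S 2, halogen 1):
  atom 1: C, bond orders sum to 1 (valence 4) → 3 H
  atom 2: C, bond orders sum to 2 (valence 4) → 2 H
  atom 3: C, bond orders sum to 2 (valence 4) → 2 H
  atom 4: C, bond orders sum to 3 (valence 4) → 1 H
  atom 5: C, bond orders sum to 4 (valence 4) → 0 H
  atom 6: O, bond orders sum to 2 (valence 2) → 0 H
  atom 7: O, bond orders sum to 2 (valence 2) → 0 H
  atom 8: C, bond orders sum to 1 (valence 4) → 3 H
  atom 9: C, bond orders sum to 3 (valence 4) → 1 H
  atom 10: O, bond orders sum to 2 (valence 2) → 0 H
  atom 11: C, bond orders sum to 1 (valence 4) → 3 H
  atom 12: C, bond orders sum to 3 (valence 4) → 1 H
  atom 13: C, bond orders sum to 4 (valence 4) → 0 H
  atom 14: O, bond orders sum to 2 (valence 2) → 0 H
  atom 15: N, bond orders sum to 1 (valence 3) → 2 H
  atom 16: C, bond orders sum to 4 (valence 4) → 0 H
  atom 17: C, bond orders sum to 3 (valence 4) → 1 H
  atom 18: C, bond orders sum to 3 (valence 4) → 1 H
  atom 19: C, bond orders sum to 3 (valence 4) → 1 H
  atom 20: C, bond orders sum to 4 (valence 4) → 0 H
  atom 21: C, bond orders sum to 3 (valence 4) → 1 H
  atom 22: C, bond orders sum to 4 (valence 4) → 0 H
  atom 23: O, bond orders sum to 1 (valence 2) → 1 H
  atom 24: O, bond orders sum to 2 (valence 2) → 0 H
Totals → C:17, H:23, N:1, O:6.
In Hill order: C17H23NO6.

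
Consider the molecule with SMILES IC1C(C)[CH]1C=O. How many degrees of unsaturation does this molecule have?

Degree of unsaturation = (number of rings) + (number of π bonds).
Ring closures in the SMILES: 1.
π bonds: 1 double bond (each 1 DoU) → 1 DoU from unsaturation.
Total DoU = 1 + 1 = 2.

2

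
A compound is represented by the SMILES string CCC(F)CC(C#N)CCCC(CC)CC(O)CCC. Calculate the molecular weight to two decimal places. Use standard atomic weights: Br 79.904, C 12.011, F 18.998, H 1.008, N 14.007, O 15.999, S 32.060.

285.45 g/mol

First, the molecular formula is C17H32FNO (counting implicit H from valence).
  C: 17 × 12.011 = 204.187
  F: 1 × 18.998 = 18.998
  H: 32 × 1.008 = 32.256
  N: 1 × 14.007 = 14.007
  O: 1 × 15.999 = 15.999
Sum: 17×12.011 + 1×18.998 + 32×1.008 + 1×14.007 + 1×15.999 = 285.447 → 285.45 g/mol.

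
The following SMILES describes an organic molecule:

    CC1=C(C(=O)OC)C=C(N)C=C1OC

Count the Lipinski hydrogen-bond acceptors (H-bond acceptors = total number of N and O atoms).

4

N atoms: 1; O atoms: 3.
Lipinski HBA = 1 + 3 = 4.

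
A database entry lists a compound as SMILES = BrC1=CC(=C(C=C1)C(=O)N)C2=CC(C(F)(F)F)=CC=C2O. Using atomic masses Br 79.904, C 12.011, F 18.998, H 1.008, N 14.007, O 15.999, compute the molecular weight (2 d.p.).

360.13 g/mol

First, the molecular formula is C14H9BrF3NO2 (counting implicit H from valence).
  Br: 1 × 79.904 = 79.904
  C: 14 × 12.011 = 168.154
  F: 3 × 18.998 = 56.994
  H: 9 × 1.008 = 9.072
  N: 1 × 14.007 = 14.007
  O: 2 × 15.999 = 31.998
Sum: 1×79.904 + 14×12.011 + 3×18.998 + 9×1.008 + 1×14.007 + 2×15.999 = 360.129 → 360.13 g/mol.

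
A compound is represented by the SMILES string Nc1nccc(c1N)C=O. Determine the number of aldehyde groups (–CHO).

The aldehyde motif appears at heavy-atom position 9 in the SMILES.
Other groups present: 2 primary amine.
Aldehyde count: 1.

1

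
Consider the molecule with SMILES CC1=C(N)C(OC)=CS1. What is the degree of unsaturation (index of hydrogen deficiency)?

Molecular formula: C6H9NOS.
DoU = (2C + 2 + N − H − X) / 2, where X is the halogen count and O/S are ignored.
    = (2·6 + 2 + 1 − 9 − 0) / 2 = 6 / 2 = 3.

3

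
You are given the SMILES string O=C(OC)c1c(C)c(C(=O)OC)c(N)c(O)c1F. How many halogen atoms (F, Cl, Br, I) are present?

Halogen atoms appear at heavy-atom position 18 (1×F).
Other groups present: 2 ester, 1 hydroxyl, 1 primary amine.
Halogen count: 1.

1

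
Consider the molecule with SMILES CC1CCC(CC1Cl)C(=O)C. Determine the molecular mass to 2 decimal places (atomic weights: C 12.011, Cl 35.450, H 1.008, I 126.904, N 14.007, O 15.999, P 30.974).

174.67 g/mol

First, the molecular formula is C9H15ClO (counting implicit H from valence).
  C: 9 × 12.011 = 108.099
  Cl: 1 × 35.450 = 35.450
  H: 15 × 1.008 = 15.120
  O: 1 × 15.999 = 15.999
Sum: 9×12.011 + 1×35.450 + 15×1.008 + 1×15.999 = 174.668 → 174.67 g/mol.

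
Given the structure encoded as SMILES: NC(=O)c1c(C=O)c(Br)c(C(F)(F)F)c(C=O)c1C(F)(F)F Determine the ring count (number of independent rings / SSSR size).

1

In SMILES, each pair of matching ring-closure digits denotes one ring-closing bond; the number of such bonds equals the number of independent rings.
Ring-closure bonds here: 1.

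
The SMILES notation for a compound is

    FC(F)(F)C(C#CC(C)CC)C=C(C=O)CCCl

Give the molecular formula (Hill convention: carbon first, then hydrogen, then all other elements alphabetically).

Walk through each heavy atom and fill implicit hydrogens from standard valence (C 4, N 3, O 2, S 2, halogen 1):
  atom 1: F (halogen, monovalent) → 0 H
  atom 2: C, bond orders sum to 4 (valence 4) → 0 H
  atom 3: F (halogen, monovalent) → 0 H
  atom 4: F (halogen, monovalent) → 0 H
  atom 5: C, bond orders sum to 3 (valence 4) → 1 H
  atom 6: C, bond orders sum to 4 (valence 4) → 0 H
  atom 7: C, bond orders sum to 4 (valence 4) → 0 H
  atom 8: C, bond orders sum to 3 (valence 4) → 1 H
  atom 9: C, bond orders sum to 1 (valence 4) → 3 H
  atom 10: C, bond orders sum to 2 (valence 4) → 2 H
  atom 11: C, bond orders sum to 1 (valence 4) → 3 H
  atom 12: C, bond orders sum to 3 (valence 4) → 1 H
  atom 13: C, bond orders sum to 4 (valence 4) → 0 H
  atom 14: C, bond orders sum to 3 (valence 4) → 1 H
  atom 15: O, bond orders sum to 2 (valence 2) → 0 H
  atom 16: C, bond orders sum to 2 (valence 4) → 2 H
  atom 17: C, bond orders sum to 2 (valence 4) → 2 H
  atom 18: Cl (halogen, monovalent) → 0 H
Totals → C:13, H:16, Cl:1, F:3, O:1.
In Hill order: C13H16ClF3O.

C13H16ClF3O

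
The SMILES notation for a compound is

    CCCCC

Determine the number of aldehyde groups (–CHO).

0

Scan the SMILES for the aldehyde motif — none present.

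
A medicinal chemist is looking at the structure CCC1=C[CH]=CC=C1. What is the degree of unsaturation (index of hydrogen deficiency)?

Molecular formula: C8H10.
DoU = (2C + 2 + N − H − X) / 2, where X is the halogen count and O/S are ignored.
    = (2·8 + 2 + 0 − 10 − 0) / 2 = 8 / 2 = 4.

4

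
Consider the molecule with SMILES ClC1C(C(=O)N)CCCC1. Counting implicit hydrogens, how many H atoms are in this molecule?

12

Walk through each heavy atom and fill implicit hydrogens from standard valence (C 4, N 3, O 2, S 2, halogen 1):
  atom 1: Cl (halogen, monovalent) → 0 H
  atom 2: C, bond orders sum to 3 (valence 4) → 1 H
  atom 3: C, bond orders sum to 3 (valence 4) → 1 H
  atom 4: C, bond orders sum to 4 (valence 4) → 0 H
  atom 5: O, bond orders sum to 2 (valence 2) → 0 H
  atom 6: N, bond orders sum to 1 (valence 3) → 2 H
  atom 7: C, bond orders sum to 2 (valence 4) → 2 H
  atom 8: C, bond orders sum to 2 (valence 4) → 2 H
  atom 9: C, bond orders sum to 2 (valence 4) → 2 H
  atom 10: C, bond orders sum to 2 (valence 4) → 2 H
Total hydrogens: 12.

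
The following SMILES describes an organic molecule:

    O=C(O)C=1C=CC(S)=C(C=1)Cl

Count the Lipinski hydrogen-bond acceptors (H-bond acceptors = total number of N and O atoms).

2

N atoms: 0; O atoms: 2.
Lipinski HBA = 0 + 2 = 2.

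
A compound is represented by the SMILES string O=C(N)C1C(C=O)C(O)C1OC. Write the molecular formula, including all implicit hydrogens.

Walk through each heavy atom and fill implicit hydrogens from standard valence (C 4, N 3, O 2, S 2, halogen 1):
  atom 1: O, bond orders sum to 2 (valence 2) → 0 H
  atom 2: C, bond orders sum to 4 (valence 4) → 0 H
  atom 3: N, bond orders sum to 1 (valence 3) → 2 H
  atom 4: C, bond orders sum to 3 (valence 4) → 1 H
  atom 5: C, bond orders sum to 3 (valence 4) → 1 H
  atom 6: C, bond orders sum to 3 (valence 4) → 1 H
  atom 7: O, bond orders sum to 2 (valence 2) → 0 H
  atom 8: C, bond orders sum to 3 (valence 4) → 1 H
  atom 9: O, bond orders sum to 1 (valence 2) → 1 H
  atom 10: C, bond orders sum to 3 (valence 4) → 1 H
  atom 11: O, bond orders sum to 2 (valence 2) → 0 H
  atom 12: C, bond orders sum to 1 (valence 4) → 3 H
Totals → C:7, H:11, N:1, O:4.
In Hill order: C7H11NO4.

C7H11NO4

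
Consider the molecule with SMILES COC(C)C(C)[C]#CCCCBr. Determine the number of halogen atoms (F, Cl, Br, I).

1

Halogen atoms appear at heavy-atom position 12 (1×Br).
Other groups present: 1 alkyne, 1 ether.
Halogen count: 1.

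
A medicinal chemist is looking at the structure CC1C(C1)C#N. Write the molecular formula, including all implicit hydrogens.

Walk through each heavy atom and fill implicit hydrogens from standard valence (C 4, N 3, O 2, S 2, halogen 1):
  atom 1: C, bond orders sum to 1 (valence 4) → 3 H
  atom 2: C, bond orders sum to 3 (valence 4) → 1 H
  atom 3: C, bond orders sum to 3 (valence 4) → 1 H
  atom 4: C, bond orders sum to 2 (valence 4) → 2 H
  atom 5: C, bond orders sum to 4 (valence 4) → 0 H
  atom 6: N, bond orders sum to 3 (valence 3) → 0 H
Totals → C:5, H:7, N:1.
In Hill order: C5H7N.

C5H7N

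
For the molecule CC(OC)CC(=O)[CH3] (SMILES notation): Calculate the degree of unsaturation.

Molecular formula: C6H12O2.
DoU = (2C + 2 + N − H − X) / 2, where X is the halogen count and O/S are ignored.
    = (2·6 + 2 + 0 − 12 − 0) / 2 = 2 / 2 = 1.

1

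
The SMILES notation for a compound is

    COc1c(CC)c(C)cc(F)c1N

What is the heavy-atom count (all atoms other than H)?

13

Every atom symbol written in the SMILES (organic subset) is one heavy atom; implicit H are not written.
Heavy atoms by element → C:10, F:1, N:1, O:1.
Total: 13.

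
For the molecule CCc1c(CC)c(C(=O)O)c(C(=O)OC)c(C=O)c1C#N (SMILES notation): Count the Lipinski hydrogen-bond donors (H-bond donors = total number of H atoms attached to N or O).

1

Donors: find every N or O and count the H atoms it carries.
  atom 9 (O): bond orders sum to 2 → 0 H
  atom 10 (O): bond orders sum to 1 → 1 H
  atom 13 (O): bond orders sum to 2 → 0 H
  atom 14 (O): bond orders sum to 2 → 0 H
  atom 18 (O): bond orders sum to 2 → 0 H
  atom 21 (N): bond orders sum to 3 → 0 H
Lipinski HBD = 1.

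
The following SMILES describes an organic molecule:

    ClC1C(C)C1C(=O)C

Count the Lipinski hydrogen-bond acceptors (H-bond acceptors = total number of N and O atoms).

1

N atoms: 0; O atoms: 1.
Lipinski HBA = 0 + 1 = 1.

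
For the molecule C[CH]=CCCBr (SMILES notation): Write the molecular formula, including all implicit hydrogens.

C5H9Br

Walk through each heavy atom and fill implicit hydrogens from standard valence (C 4, N 3, O 2, S 2, halogen 1):
  atom 1: C, bond orders sum to 1 (valence 4) → 3 H
  atom 2: C with explicit H count 1
  atom 3: C, bond orders sum to 3 (valence 4) → 1 H
  atom 4: C, bond orders sum to 2 (valence 4) → 2 H
  atom 5: C, bond orders sum to 2 (valence 4) → 2 H
  atom 6: Br (halogen, monovalent) → 0 H
Totals → C:5, H:9, Br:1.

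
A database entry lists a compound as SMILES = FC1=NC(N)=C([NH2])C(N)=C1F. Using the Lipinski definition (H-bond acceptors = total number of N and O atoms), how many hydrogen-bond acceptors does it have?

N atoms: 4; O atoms: 0.
Lipinski HBA = 4 + 0 = 4.

4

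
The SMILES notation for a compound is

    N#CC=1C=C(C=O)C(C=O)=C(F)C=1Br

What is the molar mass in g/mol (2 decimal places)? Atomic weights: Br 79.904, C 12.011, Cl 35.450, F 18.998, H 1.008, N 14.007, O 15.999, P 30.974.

First, the molecular formula is C9H3BrFNO2 (counting implicit H from valence).
  Br: 1 × 79.904 = 79.904
  C: 9 × 12.011 = 108.099
  F: 1 × 18.998 = 18.998
  H: 3 × 1.008 = 3.024
  N: 1 × 14.007 = 14.007
  O: 2 × 15.999 = 31.998
Sum: 1×79.904 + 9×12.011 + 1×18.998 + 3×1.008 + 1×14.007 + 2×15.999 = 256.030 → 256.03 g/mol.

256.03 g/mol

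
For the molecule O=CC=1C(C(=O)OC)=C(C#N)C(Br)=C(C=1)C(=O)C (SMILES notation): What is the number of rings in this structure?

1

In SMILES, each pair of matching ring-closure digits denotes one ring-closing bond; the number of such bonds equals the number of independent rings.
Ring-closure bonds here: 1.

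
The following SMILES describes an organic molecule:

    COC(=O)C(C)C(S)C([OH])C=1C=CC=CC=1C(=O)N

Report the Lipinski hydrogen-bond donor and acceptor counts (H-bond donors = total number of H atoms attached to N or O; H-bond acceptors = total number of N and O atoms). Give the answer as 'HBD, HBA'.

Donors: find every N or O and count the H atoms it carries.
  atom 2 (O): bond orders sum to 2 → 0 H
  atom 4 (O): bond orders sum to 2 → 0 H
  atom 10 (O): bond orders sum to 1 → 1 H
  atom 18 (O): bond orders sum to 2 → 0 H
  atom 19 (N): bond orders sum to 1 → 2 H
Lipinski HBD = 3.
Acceptors: N atoms = 1, O atoms = 4 → HBA = 5.

3, 5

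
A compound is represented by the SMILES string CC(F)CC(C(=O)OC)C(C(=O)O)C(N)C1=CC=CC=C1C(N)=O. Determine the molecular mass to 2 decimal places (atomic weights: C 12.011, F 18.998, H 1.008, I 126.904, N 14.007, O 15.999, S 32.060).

First, the molecular formula is C16H21FN2O5 (counting implicit H from valence).
  C: 16 × 12.011 = 192.176
  F: 1 × 18.998 = 18.998
  H: 21 × 1.008 = 21.168
  N: 2 × 14.007 = 28.014
  O: 5 × 15.999 = 79.995
Sum: 16×12.011 + 1×18.998 + 21×1.008 + 2×14.007 + 5×15.999 = 340.351 → 340.35 g/mol.

340.35 g/mol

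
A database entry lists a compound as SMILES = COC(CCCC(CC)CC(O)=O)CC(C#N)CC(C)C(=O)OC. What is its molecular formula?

C18H31NO5

Walk through each heavy atom and fill implicit hydrogens from standard valence (C 4, N 3, O 2, S 2, halogen 1):
  atom 1: C, bond orders sum to 1 (valence 4) → 3 H
  atom 2: O, bond orders sum to 2 (valence 2) → 0 H
  atom 3: C, bond orders sum to 3 (valence 4) → 1 H
  atom 4: C, bond orders sum to 2 (valence 4) → 2 H
  atom 5: C, bond orders sum to 2 (valence 4) → 2 H
  atom 6: C, bond orders sum to 2 (valence 4) → 2 H
  atom 7: C, bond orders sum to 3 (valence 4) → 1 H
  atom 8: C, bond orders sum to 2 (valence 4) → 2 H
  atom 9: C, bond orders sum to 1 (valence 4) → 3 H
  atom 10: C, bond orders sum to 2 (valence 4) → 2 H
  atom 11: C, bond orders sum to 4 (valence 4) → 0 H
  atom 12: O, bond orders sum to 1 (valence 2) → 1 H
  atom 13: O, bond orders sum to 2 (valence 2) → 0 H
  atom 14: C, bond orders sum to 2 (valence 4) → 2 H
  atom 15: C, bond orders sum to 3 (valence 4) → 1 H
  atom 16: C, bond orders sum to 4 (valence 4) → 0 H
  atom 17: N, bond orders sum to 3 (valence 3) → 0 H
  atom 18: C, bond orders sum to 2 (valence 4) → 2 H
  atom 19: C, bond orders sum to 3 (valence 4) → 1 H
  atom 20: C, bond orders sum to 1 (valence 4) → 3 H
  atom 21: C, bond orders sum to 4 (valence 4) → 0 H
  atom 22: O, bond orders sum to 2 (valence 2) → 0 H
  atom 23: O, bond orders sum to 2 (valence 2) → 0 H
  atom 24: C, bond orders sum to 1 (valence 4) → 3 H
Totals → C:18, H:31, N:1, O:5.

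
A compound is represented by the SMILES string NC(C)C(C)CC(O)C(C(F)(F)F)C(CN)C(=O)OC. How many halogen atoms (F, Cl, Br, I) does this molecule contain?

3

Halogen atoms appear at heavy-atom positions 11, 12, 13 (3×F).
Other groups present: 1 ester, 1 hydroxyl, 2 primary amine.
Halogen count: 3.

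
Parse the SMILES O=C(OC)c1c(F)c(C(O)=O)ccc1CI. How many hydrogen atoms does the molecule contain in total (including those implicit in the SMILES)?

8

Walk through each heavy atom and fill implicit hydrogens from standard valence (C 4, N 3, O 2, S 2, halogen 1); for lowercase aromatic atoms, an aromatic c carries 1 H when it has two neighbours and 0 H with three, and aromatic n carries 0 H:
  atom 1: O, bond orders sum to 2 (valence 2) → 0 H
  atom 2: C, bond orders sum to 4 (valence 4) → 0 H
  atom 3: O, bond orders sum to 2 (valence 2) → 0 H
  atom 4: C, bond orders sum to 1 (valence 4) → 3 H
  atom 5: aromatic c, 3 neighbours → 0 H
  atom 6: aromatic c, 3 neighbours → 0 H
  atom 7: F (halogen, monovalent) → 0 H
  atom 8: aromatic c, 3 neighbours → 0 H
  atom 9: C, bond orders sum to 4 (valence 4) → 0 H
  atom 10: O, bond orders sum to 1 (valence 2) → 1 H
  atom 11: O, bond orders sum to 2 (valence 2) → 0 H
  atom 12: aromatic c, 2 neighbours → 1 H
  atom 13: aromatic c, 2 neighbours → 1 H
  atom 14: aromatic c, 3 neighbours → 0 H
  atom 15: C, bond orders sum to 2 (valence 4) → 2 H
  atom 16: I (halogen, monovalent) → 0 H
Total hydrogens: 8.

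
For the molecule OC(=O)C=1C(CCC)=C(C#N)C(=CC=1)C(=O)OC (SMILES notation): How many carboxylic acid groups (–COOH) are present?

1

The carboxylic acid motif appears at heavy-atom position 2 in the SMILES.
Other groups present: 1 ester, 1 nitrile.
Carboxylic acid count: 1.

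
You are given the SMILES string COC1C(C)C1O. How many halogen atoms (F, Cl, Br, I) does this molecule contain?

Scan the SMILES for the halogen motif — none present.
Groups that are present: 1 ether, 1 hydroxyl.

0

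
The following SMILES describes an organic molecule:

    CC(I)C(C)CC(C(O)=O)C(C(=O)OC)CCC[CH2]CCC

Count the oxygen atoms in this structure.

4

Scan the SMILES for O atoms (remember two-letter symbols like Cl and Br are single atoms).
Oxygen count: 4.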